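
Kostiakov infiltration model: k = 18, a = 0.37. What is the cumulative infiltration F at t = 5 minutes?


F = k * t^a = 18 * 5^0.37
F = 18 * 1.813923

32.6506 mm


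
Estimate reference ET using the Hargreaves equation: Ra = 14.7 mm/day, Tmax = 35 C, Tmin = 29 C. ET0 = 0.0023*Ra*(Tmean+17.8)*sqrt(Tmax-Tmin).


Tmean = (Tmax + Tmin)/2 = (35 + 29)/2 = 32.0
ET0 = 0.0023 * 14.7 * (32.0 + 17.8) * sqrt(35 - 29)
ET0 = 0.0023 * 14.7 * 49.8 * 2.449490

4.1243 mm/day


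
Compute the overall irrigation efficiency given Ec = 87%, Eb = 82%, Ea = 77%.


Ec = 0.87, Eb = 0.82, Ea = 0.77
E = 0.87 * 0.82 * 0.77 * 100 = 54.9318%

54.9318 %


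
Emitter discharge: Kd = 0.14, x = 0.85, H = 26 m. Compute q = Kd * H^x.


q = Kd * H^x = 0.14 * 26^0.85 = 0.14 * 15.948776

2.2328 L/h


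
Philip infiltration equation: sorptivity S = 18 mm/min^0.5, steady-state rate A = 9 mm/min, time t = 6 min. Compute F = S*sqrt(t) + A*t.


F = S*sqrt(t) + A*t
F = 18*sqrt(6) + 9*6
F = 18*2.449490 + 54

98.0908 mm


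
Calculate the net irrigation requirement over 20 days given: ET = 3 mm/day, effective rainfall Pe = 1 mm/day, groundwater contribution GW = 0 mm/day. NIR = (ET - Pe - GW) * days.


Daily deficit = ET - Pe - GW = 3 - 1 - 0 = 2 mm/day
NIR = 2 * 20 = 40 mm

40.0000 mm


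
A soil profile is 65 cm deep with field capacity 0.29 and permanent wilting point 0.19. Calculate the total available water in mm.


AWC = (FC - PWP) * d * 10
AWC = (0.29 - 0.19) * 65 * 10
AWC = 0.1000 * 65 * 10

65.0000 mm


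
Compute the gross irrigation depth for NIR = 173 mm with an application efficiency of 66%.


Ea = 66% = 0.66
GID = NIR / Ea = 173 / 0.66 = 262.1212 mm

262.1212 mm


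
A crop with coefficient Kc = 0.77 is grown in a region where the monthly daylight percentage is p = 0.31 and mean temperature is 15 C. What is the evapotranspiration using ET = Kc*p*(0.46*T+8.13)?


ET = Kc * p * (0.46*T + 8.13)
ET = 0.77 * 0.31 * (0.46*15 + 8.13)
ET = 0.77 * 0.31 * 15.0300

3.5877 mm/day


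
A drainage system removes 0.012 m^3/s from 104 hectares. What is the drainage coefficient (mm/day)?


DC = Q * 86400 / (A * 10000) * 1000
DC = 0.012 * 86400 / (104 * 10000) * 1000
DC = 1036800.0000 / 1040000

0.9969 mm/day


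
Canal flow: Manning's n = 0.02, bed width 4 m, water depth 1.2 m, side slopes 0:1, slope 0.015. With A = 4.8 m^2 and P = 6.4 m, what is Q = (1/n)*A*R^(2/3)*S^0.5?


R = A/P = 4.8/6.4 = 0.750000
Q = (1/0.02) * 4.8 * 0.750000^(2/3) * 0.015^0.5

24.2641 m^3/s


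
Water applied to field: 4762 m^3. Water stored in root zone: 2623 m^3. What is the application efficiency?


Ea = V_root / V_field * 100 = 2623 / 4762 * 100 = 55.0819%

55.0819 %


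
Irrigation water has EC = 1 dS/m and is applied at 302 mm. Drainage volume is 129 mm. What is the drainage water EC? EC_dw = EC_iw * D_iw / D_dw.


EC_dw = EC_iw * D_iw / D_dw
EC_dw = 1 * 302 / 129
EC_dw = 302 / 129

2.3411 dS/m


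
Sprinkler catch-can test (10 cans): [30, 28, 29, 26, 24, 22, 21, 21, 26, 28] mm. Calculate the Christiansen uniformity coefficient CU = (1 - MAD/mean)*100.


mean = 25.500000 mm
MAD = 2.800000 mm
CU = (1 - 2.800000/25.500000)*100

89.0196 %


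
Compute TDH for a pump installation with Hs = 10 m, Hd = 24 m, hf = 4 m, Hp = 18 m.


TDH = Hs + Hd + hf + Hp = 10 + 24 + 4 + 18 = 56

56 m


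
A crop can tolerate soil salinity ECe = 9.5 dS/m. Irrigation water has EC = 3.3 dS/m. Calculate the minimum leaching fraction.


LR = ECiw / (5*ECe - ECiw)
LR = 3.3 / (5*9.5 - 3.3)
LR = 3.3 / 44.2000

0.0747


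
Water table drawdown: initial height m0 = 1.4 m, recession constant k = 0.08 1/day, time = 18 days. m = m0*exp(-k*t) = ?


m = m0 * exp(-k*t)
m = 1.4 * exp(-0.08 * 18)
m = 1.4 * exp(-1.4400)

0.3317 m


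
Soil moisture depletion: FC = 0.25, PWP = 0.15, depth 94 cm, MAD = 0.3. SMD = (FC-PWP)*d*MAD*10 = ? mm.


SMD = (FC - PWP) * d * MAD * 10
SMD = (0.25 - 0.15) * 94 * 0.3 * 10
SMD = 0.1000 * 94 * 0.3 * 10

28.2000 mm


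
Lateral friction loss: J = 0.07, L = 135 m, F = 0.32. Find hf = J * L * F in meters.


hf = J * L * F = 0.07 * 135 * 0.32 = 3.0240 m

3.0240 m


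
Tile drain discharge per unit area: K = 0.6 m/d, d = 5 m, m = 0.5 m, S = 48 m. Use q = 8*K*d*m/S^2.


q = 8*K*d*m/S^2
q = 8*0.6*5*0.5/48^2
q = 12.0000 / 2304

0.0052 m/d


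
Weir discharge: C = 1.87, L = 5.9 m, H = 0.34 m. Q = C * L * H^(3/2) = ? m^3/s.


Q = C * L * H^(3/2) = 1.87 * 5.9 * 0.34^1.5 = 1.87 * 5.9 * 0.198252

2.1873 m^3/s


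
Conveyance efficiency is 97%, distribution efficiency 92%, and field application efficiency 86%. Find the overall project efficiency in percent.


Ec = 0.97, Eb = 0.92, Ea = 0.86
E = 0.97 * 0.92 * 0.86 * 100 = 76.7464%

76.7464 %


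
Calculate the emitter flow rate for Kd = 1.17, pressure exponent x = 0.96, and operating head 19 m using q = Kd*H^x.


q = Kd * H^x = 1.17 * 19^0.96 = 1.17 * 16.888981

19.7601 L/h


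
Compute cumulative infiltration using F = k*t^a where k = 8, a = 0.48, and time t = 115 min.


F = k * t^a = 8 * 115^0.48
F = 8 * 9.752927

78.0234 mm


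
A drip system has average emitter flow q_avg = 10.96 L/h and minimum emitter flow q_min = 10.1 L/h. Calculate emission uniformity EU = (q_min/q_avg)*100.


EU = (q_min/q_avg)*100 = (10.1/10.96)*100 = 92.1533%

92.1533 %


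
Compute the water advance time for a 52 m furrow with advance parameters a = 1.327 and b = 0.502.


t = (L/a)^(1/b)
t = (52/1.327)^(1/0.502)
t = 39.186134^(1/0.502)

1491.3190 min


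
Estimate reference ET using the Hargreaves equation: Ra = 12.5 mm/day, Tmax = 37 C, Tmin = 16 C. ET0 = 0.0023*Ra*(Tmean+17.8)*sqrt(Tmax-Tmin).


Tmean = (Tmax + Tmin)/2 = (37 + 16)/2 = 26.5
ET0 = 0.0023 * 12.5 * (26.5 + 17.8) * sqrt(37 - 16)
ET0 = 0.0023 * 12.5 * 44.3 * 4.582576

5.8365 mm/day


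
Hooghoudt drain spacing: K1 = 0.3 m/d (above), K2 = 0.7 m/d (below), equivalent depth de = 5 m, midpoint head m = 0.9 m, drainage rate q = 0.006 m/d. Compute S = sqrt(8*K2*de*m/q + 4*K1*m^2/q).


S^2 = 8*K2*de*m/q + 4*K1*m^2/q
S^2 = 8*0.7*5*0.9/0.006 + 4*0.3*0.9^2/0.006
S = sqrt(4362.0000)

66.0454 m


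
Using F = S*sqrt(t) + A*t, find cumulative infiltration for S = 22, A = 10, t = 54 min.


F = S*sqrt(t) + A*t
F = 22*sqrt(54) + 10*54
F = 22*7.348469 + 540

701.6663 mm


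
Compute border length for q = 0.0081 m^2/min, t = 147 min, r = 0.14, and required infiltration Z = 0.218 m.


L = q*t/((1+r)*Z)
L = 0.0081*147/((1+0.14)*0.218)
L = 1.1907/0.24852

4.7912 m


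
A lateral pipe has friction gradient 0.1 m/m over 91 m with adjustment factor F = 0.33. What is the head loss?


hf = J * L * F = 0.1 * 91 * 0.33 = 3.0030 m

3.0030 m


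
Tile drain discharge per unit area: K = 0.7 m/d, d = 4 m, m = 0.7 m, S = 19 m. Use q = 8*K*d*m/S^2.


q = 8*K*d*m/S^2
q = 8*0.7*4*0.7/19^2
q = 15.6800 / 361

0.0434 m/d


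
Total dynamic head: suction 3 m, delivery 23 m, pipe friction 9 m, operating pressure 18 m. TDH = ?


TDH = Hs + Hd + hf + Hp = 3 + 23 + 9 + 18 = 53

53 m


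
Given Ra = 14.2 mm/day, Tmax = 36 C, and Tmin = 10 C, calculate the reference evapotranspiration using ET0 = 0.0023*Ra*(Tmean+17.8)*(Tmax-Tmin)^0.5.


Tmean = (Tmax + Tmin)/2 = (36 + 10)/2 = 23.0
ET0 = 0.0023 * 14.2 * (23.0 + 17.8) * sqrt(36 - 10)
ET0 = 0.0023 * 14.2 * 40.8 * 5.099020

6.7946 mm/day


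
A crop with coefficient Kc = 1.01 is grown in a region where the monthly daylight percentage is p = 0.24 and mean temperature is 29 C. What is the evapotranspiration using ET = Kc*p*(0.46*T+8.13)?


ET = Kc * p * (0.46*T + 8.13)
ET = 1.01 * 0.24 * (0.46*29 + 8.13)
ET = 1.01 * 0.24 * 21.4700

5.2043 mm/day


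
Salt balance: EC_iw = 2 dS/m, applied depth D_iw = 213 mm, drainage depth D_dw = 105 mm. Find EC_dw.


EC_dw = EC_iw * D_iw / D_dw
EC_dw = 2 * 213 / 105
EC_dw = 426 / 105

4.0571 dS/m


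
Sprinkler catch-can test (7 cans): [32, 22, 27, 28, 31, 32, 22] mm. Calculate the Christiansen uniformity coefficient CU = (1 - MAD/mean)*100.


mean = 27.714286 mm
MAD = 3.469388 mm
CU = (1 - 3.469388/27.714286)*100

87.4816 %


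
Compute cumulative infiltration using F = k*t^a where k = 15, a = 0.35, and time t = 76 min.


F = k * t^a = 15 * 76^0.35
F = 15 * 4.552865

68.2930 mm


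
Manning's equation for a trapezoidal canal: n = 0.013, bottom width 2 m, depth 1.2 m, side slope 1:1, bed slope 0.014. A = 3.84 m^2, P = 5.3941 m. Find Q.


R = A/P = 3.84/5.3941 = 0.711889
Q = (1/0.013) * 3.84 * 0.711889^(2/3) * 0.014^0.5

27.8651 m^3/s


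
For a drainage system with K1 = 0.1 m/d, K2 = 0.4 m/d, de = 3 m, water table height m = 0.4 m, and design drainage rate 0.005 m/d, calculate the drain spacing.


S^2 = 8*K2*de*m/q + 4*K1*m^2/q
S^2 = 8*0.4*3*0.4/0.005 + 4*0.1*0.4^2/0.005
S = sqrt(780.8000)

27.9428 m


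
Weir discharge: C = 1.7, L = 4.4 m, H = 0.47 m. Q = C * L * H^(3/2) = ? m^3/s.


Q = C * L * H^(3/2) = 1.7 * 4.4 * 0.47^1.5 = 1.7 * 4.4 * 0.322216

2.4102 m^3/s


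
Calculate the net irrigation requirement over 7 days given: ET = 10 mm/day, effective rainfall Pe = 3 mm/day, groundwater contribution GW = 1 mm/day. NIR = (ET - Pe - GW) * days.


Daily deficit = ET - Pe - GW = 10 - 3 - 1 = 6 mm/day
NIR = 6 * 7 = 42 mm

42.0000 mm


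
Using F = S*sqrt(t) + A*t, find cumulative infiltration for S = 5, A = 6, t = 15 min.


F = S*sqrt(t) + A*t
F = 5*sqrt(15) + 6*15
F = 5*3.872983 + 90

109.3649 mm


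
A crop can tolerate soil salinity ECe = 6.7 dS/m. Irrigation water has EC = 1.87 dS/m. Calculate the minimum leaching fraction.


LR = ECiw / (5*ECe - ECiw)
LR = 1.87 / (5*6.7 - 1.87)
LR = 1.87 / 31.6300

0.0591


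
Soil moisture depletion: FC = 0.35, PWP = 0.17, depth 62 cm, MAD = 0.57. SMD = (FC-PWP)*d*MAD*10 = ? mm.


SMD = (FC - PWP) * d * MAD * 10
SMD = (0.35 - 0.17) * 62 * 0.57 * 10
SMD = 0.1800 * 62 * 0.57 * 10

63.6120 mm


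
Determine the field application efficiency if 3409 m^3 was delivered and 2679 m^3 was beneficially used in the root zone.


Ea = V_root / V_field * 100 = 2679 / 3409 * 100 = 78.5861%

78.5861 %


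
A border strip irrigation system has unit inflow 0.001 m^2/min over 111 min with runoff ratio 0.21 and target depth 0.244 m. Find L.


L = q*t/((1+r)*Z)
L = 0.001*111/((1+0.21)*0.244)
L = 0.111/0.29524

0.3760 m


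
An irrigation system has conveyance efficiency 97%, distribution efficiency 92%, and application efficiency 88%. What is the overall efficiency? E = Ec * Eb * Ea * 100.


Ec = 0.97, Eb = 0.92, Ea = 0.88
E = 0.97 * 0.92 * 0.88 * 100 = 78.5312%

78.5312 %


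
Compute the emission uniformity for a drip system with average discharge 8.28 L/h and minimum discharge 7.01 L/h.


EU = (q_min/q_avg)*100 = (7.01/8.28)*100 = 84.6618%

84.6618 %


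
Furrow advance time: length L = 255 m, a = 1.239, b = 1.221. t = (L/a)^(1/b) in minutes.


t = (L/a)^(1/b)
t = (255/1.239)^(1/1.221)
t = 205.811138^(1/1.221)

78.4753 min


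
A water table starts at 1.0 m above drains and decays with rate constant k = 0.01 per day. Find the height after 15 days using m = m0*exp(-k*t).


m = m0 * exp(-k*t)
m = 1.0 * exp(-0.01 * 15)
m = 1.0 * exp(-0.1500)

0.8607 m


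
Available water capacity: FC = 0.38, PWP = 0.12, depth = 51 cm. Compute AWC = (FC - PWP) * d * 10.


AWC = (FC - PWP) * d * 10
AWC = (0.38 - 0.12) * 51 * 10
AWC = 0.2600 * 51 * 10

132.6000 mm


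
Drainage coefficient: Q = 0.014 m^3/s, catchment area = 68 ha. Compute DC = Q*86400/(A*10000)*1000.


DC = Q * 86400 / (A * 10000) * 1000
DC = 0.014 * 86400 / (68 * 10000) * 1000
DC = 1209600.0000 / 680000

1.7788 mm/day


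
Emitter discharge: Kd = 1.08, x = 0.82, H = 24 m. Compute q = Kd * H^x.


q = Kd * H^x = 1.08 * 24^0.82 = 1.08 * 13.544819

14.6284 L/h


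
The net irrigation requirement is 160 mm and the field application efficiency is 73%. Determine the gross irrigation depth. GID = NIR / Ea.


Ea = 73% = 0.73
GID = NIR / Ea = 160 / 0.73 = 219.1781 mm

219.1781 mm


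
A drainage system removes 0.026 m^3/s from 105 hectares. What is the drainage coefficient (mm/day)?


DC = Q * 86400 / (A * 10000) * 1000
DC = 0.026 * 86400 / (105 * 10000) * 1000
DC = 2246400.0000 / 1050000

2.1394 mm/day


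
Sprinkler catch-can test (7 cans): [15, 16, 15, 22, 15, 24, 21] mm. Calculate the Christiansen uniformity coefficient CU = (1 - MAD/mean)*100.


mean = 18.285714 mm
MAD = 3.469388 mm
CU = (1 - 3.469388/18.285714)*100

81.0268 %


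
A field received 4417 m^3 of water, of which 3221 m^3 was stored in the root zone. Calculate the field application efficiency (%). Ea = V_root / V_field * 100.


Ea = V_root / V_field * 100 = 3221 / 4417 * 100 = 72.9228%

72.9228 %


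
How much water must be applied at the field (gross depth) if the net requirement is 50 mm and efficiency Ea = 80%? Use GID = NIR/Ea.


Ea = 80% = 0.8
GID = NIR / Ea = 50 / 0.8 = 62.5000 mm

62.5000 mm


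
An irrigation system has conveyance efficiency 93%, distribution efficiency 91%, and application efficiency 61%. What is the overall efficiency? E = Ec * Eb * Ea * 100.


Ec = 0.93, Eb = 0.91, Ea = 0.61
E = 0.93 * 0.91 * 0.61 * 100 = 51.6243%

51.6243 %


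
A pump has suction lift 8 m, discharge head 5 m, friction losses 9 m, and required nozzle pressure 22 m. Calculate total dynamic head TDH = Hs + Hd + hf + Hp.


TDH = Hs + Hd + hf + Hp = 8 + 5 + 9 + 22 = 44

44 m


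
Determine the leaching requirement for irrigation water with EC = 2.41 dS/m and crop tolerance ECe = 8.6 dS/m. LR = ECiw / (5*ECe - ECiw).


LR = ECiw / (5*ECe - ECiw)
LR = 2.41 / (5*8.6 - 2.41)
LR = 2.41 / 40.5900

0.0594


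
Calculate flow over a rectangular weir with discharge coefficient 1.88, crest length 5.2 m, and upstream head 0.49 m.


Q = C * L * H^(3/2) = 1.88 * 5.2 * 0.49^1.5 = 1.88 * 5.2 * 0.343000

3.3532 m^3/s


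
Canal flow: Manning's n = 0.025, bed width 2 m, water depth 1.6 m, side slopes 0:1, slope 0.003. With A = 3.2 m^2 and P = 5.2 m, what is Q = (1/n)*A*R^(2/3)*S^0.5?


R = A/P = 3.2/5.2 = 0.615385
Q = (1/0.025) * 3.2 * 0.615385^(2/3) * 0.003^0.5

5.0723 m^3/s


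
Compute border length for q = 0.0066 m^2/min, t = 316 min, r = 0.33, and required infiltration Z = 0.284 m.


L = q*t/((1+r)*Z)
L = 0.0066*316/((1+0.33)*0.284)
L = 2.0856/0.37772

5.5216 m


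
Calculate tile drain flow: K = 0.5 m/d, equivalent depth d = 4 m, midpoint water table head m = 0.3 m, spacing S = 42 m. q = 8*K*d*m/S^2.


q = 8*K*d*m/S^2
q = 8*0.5*4*0.3/42^2
q = 4.8000 / 1764

0.0027 m/d


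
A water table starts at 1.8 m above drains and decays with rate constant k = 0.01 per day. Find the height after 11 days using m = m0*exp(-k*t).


m = m0 * exp(-k*t)
m = 1.8 * exp(-0.01 * 11)
m = 1.8 * exp(-0.1100)

1.6125 m


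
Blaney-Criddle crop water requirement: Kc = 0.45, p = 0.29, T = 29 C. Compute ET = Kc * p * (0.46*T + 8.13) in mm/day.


ET = Kc * p * (0.46*T + 8.13)
ET = 0.45 * 0.29 * (0.46*29 + 8.13)
ET = 0.45 * 0.29 * 21.4700

2.8018 mm/day


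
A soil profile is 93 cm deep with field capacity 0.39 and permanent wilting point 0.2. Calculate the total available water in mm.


AWC = (FC - PWP) * d * 10
AWC = (0.39 - 0.2) * 93 * 10
AWC = 0.1900 * 93 * 10

176.7000 mm


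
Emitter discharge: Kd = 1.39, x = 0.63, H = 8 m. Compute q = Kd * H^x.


q = Kd * H^x = 1.39 * 8^0.63 = 1.39 * 3.706352

5.1518 L/h


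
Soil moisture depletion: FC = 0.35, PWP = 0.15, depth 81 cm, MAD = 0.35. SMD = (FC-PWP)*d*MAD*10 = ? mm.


SMD = (FC - PWP) * d * MAD * 10
SMD = (0.35 - 0.15) * 81 * 0.35 * 10
SMD = 0.2000 * 81 * 0.35 * 10

56.7000 mm


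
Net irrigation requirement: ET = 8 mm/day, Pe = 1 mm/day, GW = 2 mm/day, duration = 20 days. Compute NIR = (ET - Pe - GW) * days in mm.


Daily deficit = ET - Pe - GW = 8 - 1 - 2 = 5 mm/day
NIR = 5 * 20 = 100 mm

100.0000 mm


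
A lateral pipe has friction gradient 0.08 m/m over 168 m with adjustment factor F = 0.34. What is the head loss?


hf = J * L * F = 0.08 * 168 * 0.34 = 4.5696 m

4.5696 m


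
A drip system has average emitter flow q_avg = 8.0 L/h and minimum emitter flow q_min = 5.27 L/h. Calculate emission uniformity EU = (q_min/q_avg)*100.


EU = (q_min/q_avg)*100 = (5.27/8.0)*100 = 65.8750%

65.8750 %


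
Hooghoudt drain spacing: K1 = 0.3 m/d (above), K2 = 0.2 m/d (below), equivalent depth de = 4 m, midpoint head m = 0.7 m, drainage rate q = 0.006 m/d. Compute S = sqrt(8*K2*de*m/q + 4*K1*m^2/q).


S^2 = 8*K2*de*m/q + 4*K1*m^2/q
S^2 = 8*0.2*4*0.7/0.006 + 4*0.3*0.7^2/0.006
S = sqrt(844.6667)

29.0632 m


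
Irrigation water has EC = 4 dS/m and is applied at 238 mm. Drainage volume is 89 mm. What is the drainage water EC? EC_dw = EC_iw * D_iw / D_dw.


EC_dw = EC_iw * D_iw / D_dw
EC_dw = 4 * 238 / 89
EC_dw = 952 / 89

10.6966 dS/m


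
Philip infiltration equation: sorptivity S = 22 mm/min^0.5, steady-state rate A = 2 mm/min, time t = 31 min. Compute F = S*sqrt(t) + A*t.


F = S*sqrt(t) + A*t
F = 22*sqrt(31) + 2*31
F = 22*5.567764 + 62

184.4908 mm


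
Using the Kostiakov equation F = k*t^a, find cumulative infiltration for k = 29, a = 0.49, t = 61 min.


F = k * t^a = 29 * 61^0.49
F = 29 * 7.495690

217.3750 mm


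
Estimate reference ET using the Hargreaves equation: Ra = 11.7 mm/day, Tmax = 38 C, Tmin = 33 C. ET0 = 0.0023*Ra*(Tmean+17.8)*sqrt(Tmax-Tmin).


Tmean = (Tmax + Tmin)/2 = (38 + 33)/2 = 35.5
ET0 = 0.0023 * 11.7 * (35.5 + 17.8) * sqrt(38 - 33)
ET0 = 0.0023 * 11.7 * 53.3 * 2.236068

3.2072 mm/day


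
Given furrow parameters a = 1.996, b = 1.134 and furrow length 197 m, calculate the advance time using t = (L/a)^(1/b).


t = (L/a)^(1/b)
t = (197/1.996)^(1/1.134)
t = 98.697395^(1/1.134)

57.3650 min


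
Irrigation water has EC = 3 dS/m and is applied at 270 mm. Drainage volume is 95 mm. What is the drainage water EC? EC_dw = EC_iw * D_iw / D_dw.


EC_dw = EC_iw * D_iw / D_dw
EC_dw = 3 * 270 / 95
EC_dw = 810 / 95

8.5263 dS/m


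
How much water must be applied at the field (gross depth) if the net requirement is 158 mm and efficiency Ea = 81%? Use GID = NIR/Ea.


Ea = 81% = 0.81
GID = NIR / Ea = 158 / 0.81 = 195.0617 mm

195.0617 mm


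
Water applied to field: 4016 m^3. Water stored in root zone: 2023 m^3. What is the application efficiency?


Ea = V_root / V_field * 100 = 2023 / 4016 * 100 = 50.3735%

50.3735 %


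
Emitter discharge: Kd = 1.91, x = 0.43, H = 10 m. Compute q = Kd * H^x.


q = Kd * H^x = 1.91 * 10^0.43 = 1.91 * 2.691535

5.1408 L/h


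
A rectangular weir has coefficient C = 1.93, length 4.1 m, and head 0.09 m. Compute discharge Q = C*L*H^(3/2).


Q = C * L * H^(3/2) = 1.93 * 4.1 * 0.09^1.5 = 1.93 * 4.1 * 0.027000

0.2137 m^3/s


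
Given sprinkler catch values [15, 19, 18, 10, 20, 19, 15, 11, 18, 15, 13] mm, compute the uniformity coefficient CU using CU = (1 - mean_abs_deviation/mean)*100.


mean = 15.727273 mm
MAD = 2.793388 mm
CU = (1 - 2.793388/15.727273)*100

82.2386 %


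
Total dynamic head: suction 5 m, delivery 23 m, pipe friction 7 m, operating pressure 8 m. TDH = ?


TDH = Hs + Hd + hf + Hp = 5 + 23 + 7 + 8 = 43

43 m


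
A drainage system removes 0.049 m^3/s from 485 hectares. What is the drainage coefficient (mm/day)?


DC = Q * 86400 / (A * 10000) * 1000
DC = 0.049 * 86400 / (485 * 10000) * 1000
DC = 4233600.0000 / 4850000

0.8729 mm/day


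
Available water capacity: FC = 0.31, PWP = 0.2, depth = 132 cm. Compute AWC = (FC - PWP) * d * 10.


AWC = (FC - PWP) * d * 10
AWC = (0.31 - 0.2) * 132 * 10
AWC = 0.1100 * 132 * 10

145.2000 mm


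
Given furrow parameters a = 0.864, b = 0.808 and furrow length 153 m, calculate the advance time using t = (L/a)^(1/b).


t = (L/a)^(1/b)
t = (153/0.864)^(1/0.808)
t = 177.083333^(1/0.808)

605.8961 min


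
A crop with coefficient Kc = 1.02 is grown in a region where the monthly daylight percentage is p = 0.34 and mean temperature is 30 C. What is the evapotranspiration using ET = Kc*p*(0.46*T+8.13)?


ET = Kc * p * (0.46*T + 8.13)
ET = 1.02 * 0.34 * (0.46*30 + 8.13)
ET = 1.02 * 0.34 * 21.9300

7.6053 mm/day


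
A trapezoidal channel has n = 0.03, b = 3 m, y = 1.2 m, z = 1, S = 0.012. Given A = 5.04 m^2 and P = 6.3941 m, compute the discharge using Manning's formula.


R = A/P = 5.04/6.3941 = 0.788227
Q = (1/0.03) * 5.04 * 0.788227^(2/3) * 0.012^0.5

15.7037 m^3/s


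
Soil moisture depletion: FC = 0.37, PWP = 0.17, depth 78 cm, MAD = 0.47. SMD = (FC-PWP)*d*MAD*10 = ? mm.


SMD = (FC - PWP) * d * MAD * 10
SMD = (0.37 - 0.17) * 78 * 0.47 * 10
SMD = 0.2000 * 78 * 0.47 * 10

73.3200 mm


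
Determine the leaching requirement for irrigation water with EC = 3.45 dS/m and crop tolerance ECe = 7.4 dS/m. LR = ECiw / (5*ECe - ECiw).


LR = ECiw / (5*ECe - ECiw)
LR = 3.45 / (5*7.4 - 3.45)
LR = 3.45 / 33.5500

0.1028


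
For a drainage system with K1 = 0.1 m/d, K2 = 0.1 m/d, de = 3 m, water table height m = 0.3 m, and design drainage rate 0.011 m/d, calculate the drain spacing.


S^2 = 8*K2*de*m/q + 4*K1*m^2/q
S^2 = 8*0.1*3*0.3/0.011 + 4*0.1*0.3^2/0.011
S = sqrt(68.7273)

8.2902 m


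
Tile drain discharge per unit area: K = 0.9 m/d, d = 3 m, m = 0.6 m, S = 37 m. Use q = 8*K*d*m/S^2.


q = 8*K*d*m/S^2
q = 8*0.9*3*0.6/37^2
q = 12.9600 / 1369

0.0095 m/d


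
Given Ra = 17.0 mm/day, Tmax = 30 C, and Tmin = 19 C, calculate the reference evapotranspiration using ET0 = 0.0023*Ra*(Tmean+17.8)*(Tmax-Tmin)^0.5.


Tmean = (Tmax + Tmin)/2 = (30 + 19)/2 = 24.5
ET0 = 0.0023 * 17.0 * (24.5 + 17.8) * sqrt(30 - 19)
ET0 = 0.0023 * 17.0 * 42.3 * 3.316625

5.4855 mm/day


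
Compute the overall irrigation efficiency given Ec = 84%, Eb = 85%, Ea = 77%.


Ec = 0.84, Eb = 0.85, Ea = 0.77
E = 0.84 * 0.85 * 0.77 * 100 = 54.9780%

54.9780 %


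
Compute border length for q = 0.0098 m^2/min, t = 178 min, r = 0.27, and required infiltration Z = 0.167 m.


L = q*t/((1+r)*Z)
L = 0.0098*178/((1+0.27)*0.167)
L = 1.7444/0.21209

8.2248 m


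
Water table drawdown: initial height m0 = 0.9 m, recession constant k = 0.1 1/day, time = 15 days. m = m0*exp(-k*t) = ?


m = m0 * exp(-k*t)
m = 0.9 * exp(-0.1 * 15)
m = 0.9 * exp(-1.5000)

0.2008 m


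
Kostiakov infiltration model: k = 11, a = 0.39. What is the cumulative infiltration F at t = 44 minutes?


F = k * t^a = 11 * 44^0.39
F = 11 * 4.374683

48.1215 mm


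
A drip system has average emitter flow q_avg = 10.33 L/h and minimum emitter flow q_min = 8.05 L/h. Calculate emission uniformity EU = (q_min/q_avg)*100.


EU = (q_min/q_avg)*100 = (8.05/10.33)*100 = 77.9284%

77.9284 %


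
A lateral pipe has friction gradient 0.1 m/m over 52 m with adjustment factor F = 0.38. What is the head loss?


hf = J * L * F = 0.1 * 52 * 0.38 = 1.9760 m

1.9760 m


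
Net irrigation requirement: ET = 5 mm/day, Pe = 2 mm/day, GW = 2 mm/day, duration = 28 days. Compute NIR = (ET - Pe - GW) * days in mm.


Daily deficit = ET - Pe - GW = 5 - 2 - 2 = 1 mm/day
NIR = 1 * 28 = 28 mm

28.0000 mm


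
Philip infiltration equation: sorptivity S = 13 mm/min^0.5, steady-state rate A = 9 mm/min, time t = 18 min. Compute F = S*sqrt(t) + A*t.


F = S*sqrt(t) + A*t
F = 13*sqrt(18) + 9*18
F = 13*4.242641 + 162

217.1543 mm


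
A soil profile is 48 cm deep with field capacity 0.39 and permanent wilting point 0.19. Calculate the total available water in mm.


AWC = (FC - PWP) * d * 10
AWC = (0.39 - 0.19) * 48 * 10
AWC = 0.2000 * 48 * 10

96.0000 mm


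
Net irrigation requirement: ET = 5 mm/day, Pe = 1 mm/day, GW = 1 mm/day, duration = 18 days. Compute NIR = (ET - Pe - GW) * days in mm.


Daily deficit = ET - Pe - GW = 5 - 1 - 1 = 3 mm/day
NIR = 3 * 18 = 54 mm

54.0000 mm


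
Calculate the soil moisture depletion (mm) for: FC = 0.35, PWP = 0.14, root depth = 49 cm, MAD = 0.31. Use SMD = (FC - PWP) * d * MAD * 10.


SMD = (FC - PWP) * d * MAD * 10
SMD = (0.35 - 0.14) * 49 * 0.31 * 10
SMD = 0.2100 * 49 * 0.31 * 10

31.8990 mm


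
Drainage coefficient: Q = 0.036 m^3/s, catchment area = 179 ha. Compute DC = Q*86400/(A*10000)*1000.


DC = Q * 86400 / (A * 10000) * 1000
DC = 0.036 * 86400 / (179 * 10000) * 1000
DC = 3110400.0000 / 1790000

1.7377 mm/day


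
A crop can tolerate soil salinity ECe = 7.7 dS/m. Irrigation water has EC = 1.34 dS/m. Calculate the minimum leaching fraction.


LR = ECiw / (5*ECe - ECiw)
LR = 1.34 / (5*7.7 - 1.34)
LR = 1.34 / 37.1600

0.0361


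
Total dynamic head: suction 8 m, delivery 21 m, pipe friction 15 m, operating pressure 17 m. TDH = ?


TDH = Hs + Hd + hf + Hp = 8 + 21 + 15 + 17 = 61

61 m


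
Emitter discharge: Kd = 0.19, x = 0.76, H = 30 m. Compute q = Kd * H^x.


q = Kd * H^x = 0.19 * 30^0.76 = 0.19 * 13.262096

2.5198 L/h


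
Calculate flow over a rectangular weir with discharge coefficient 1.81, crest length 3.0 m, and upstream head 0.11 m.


Q = C * L * H^(3/2) = 1.81 * 3.0 * 0.11^1.5 = 1.81 * 3.0 * 0.036483

0.1981 m^3/s


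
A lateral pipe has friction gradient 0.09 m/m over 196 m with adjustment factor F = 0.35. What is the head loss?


hf = J * L * F = 0.09 * 196 * 0.35 = 6.1740 m

6.1740 m


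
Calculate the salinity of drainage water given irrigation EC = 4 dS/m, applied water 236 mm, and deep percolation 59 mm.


EC_dw = EC_iw * D_iw / D_dw
EC_dw = 4 * 236 / 59
EC_dw = 944 / 59

16.0000 dS/m


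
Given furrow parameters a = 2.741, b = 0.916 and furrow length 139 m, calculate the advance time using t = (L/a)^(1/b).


t = (L/a)^(1/b)
t = (139/2.741)^(1/0.916)
t = 50.711419^(1/0.916)

72.6891 min


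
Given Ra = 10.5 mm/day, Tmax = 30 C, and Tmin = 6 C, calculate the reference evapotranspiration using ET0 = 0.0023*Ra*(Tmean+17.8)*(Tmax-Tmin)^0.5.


Tmean = (Tmax + Tmin)/2 = (30 + 6)/2 = 18.0
ET0 = 0.0023 * 10.5 * (18.0 + 17.8) * sqrt(30 - 6)
ET0 = 0.0023 * 10.5 * 35.8 * 4.898979

4.2355 mm/day


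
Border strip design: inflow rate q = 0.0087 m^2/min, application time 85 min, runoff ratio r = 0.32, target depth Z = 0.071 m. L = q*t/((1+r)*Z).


L = q*t/((1+r)*Z)
L = 0.0087*85/((1+0.32)*0.071)
L = 0.7395/0.09372

7.8905 m


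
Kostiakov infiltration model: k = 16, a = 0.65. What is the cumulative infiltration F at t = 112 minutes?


F = k * t^a = 16 * 112^0.65
F = 16 * 21.477895

343.6463 mm


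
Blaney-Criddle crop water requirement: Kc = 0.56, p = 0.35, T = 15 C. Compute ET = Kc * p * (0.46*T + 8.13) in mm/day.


ET = Kc * p * (0.46*T + 8.13)
ET = 0.56 * 0.35 * (0.46*15 + 8.13)
ET = 0.56 * 0.35 * 15.0300

2.9459 mm/day


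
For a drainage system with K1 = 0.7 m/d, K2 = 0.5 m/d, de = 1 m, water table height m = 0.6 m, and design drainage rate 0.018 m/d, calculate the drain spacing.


S^2 = 8*K2*de*m/q + 4*K1*m^2/q
S^2 = 8*0.5*1*0.6/0.018 + 4*0.7*0.6^2/0.018
S = sqrt(189.3333)

13.7598 m


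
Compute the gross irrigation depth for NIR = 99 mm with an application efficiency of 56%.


Ea = 56% = 0.56
GID = NIR / Ea = 99 / 0.56 = 176.7857 mm

176.7857 mm


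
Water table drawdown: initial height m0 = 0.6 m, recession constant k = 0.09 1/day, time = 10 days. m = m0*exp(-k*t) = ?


m = m0 * exp(-k*t)
m = 0.6 * exp(-0.09 * 10)
m = 0.6 * exp(-0.9000)

0.2439 m


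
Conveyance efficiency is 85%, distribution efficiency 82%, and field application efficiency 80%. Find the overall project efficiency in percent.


Ec = 0.85, Eb = 0.82, Ea = 0.8
E = 0.85 * 0.82 * 0.8 * 100 = 55.7600%

55.7600 %


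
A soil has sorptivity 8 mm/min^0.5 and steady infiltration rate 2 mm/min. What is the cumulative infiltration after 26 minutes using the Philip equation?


F = S*sqrt(t) + A*t
F = 8*sqrt(26) + 2*26
F = 8*5.099020 + 52

92.7922 mm


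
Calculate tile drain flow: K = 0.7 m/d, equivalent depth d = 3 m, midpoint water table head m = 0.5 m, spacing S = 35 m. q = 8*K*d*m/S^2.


q = 8*K*d*m/S^2
q = 8*0.7*3*0.5/35^2
q = 8.4000 / 1225

0.0069 m/d


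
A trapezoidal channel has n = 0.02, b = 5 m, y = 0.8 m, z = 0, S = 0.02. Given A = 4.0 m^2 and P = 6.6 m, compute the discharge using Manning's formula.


R = A/P = 4.0/6.6 = 0.606061
Q = (1/0.02) * 4.0 * 0.606061^(2/3) * 0.02^0.5

20.2561 m^3/s


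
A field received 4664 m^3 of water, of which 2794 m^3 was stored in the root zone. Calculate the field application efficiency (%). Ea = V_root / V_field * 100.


Ea = V_root / V_field * 100 = 2794 / 4664 * 100 = 59.9057%

59.9057 %


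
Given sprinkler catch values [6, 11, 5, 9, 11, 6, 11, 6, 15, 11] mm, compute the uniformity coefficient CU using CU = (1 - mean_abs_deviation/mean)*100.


mean = 9.100000 mm
MAD = 2.700000 mm
CU = (1 - 2.700000/9.100000)*100

70.3297 %


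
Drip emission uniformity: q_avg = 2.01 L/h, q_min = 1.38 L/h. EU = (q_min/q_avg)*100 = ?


EU = (q_min/q_avg)*100 = (1.38/2.01)*100 = 68.6567%

68.6567 %


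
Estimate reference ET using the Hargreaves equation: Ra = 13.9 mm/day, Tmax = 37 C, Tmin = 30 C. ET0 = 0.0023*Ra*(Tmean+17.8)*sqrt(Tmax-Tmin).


Tmean = (Tmax + Tmin)/2 = (37 + 30)/2 = 33.5
ET0 = 0.0023 * 13.9 * (33.5 + 17.8) * sqrt(37 - 30)
ET0 = 0.0023 * 13.9 * 51.3 * 2.645751

4.3392 mm/day


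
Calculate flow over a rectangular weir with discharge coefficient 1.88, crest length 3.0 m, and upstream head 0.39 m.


Q = C * L * H^(3/2) = 1.88 * 3.0 * 0.39^1.5 = 1.88 * 3.0 * 0.243555

1.3737 m^3/s


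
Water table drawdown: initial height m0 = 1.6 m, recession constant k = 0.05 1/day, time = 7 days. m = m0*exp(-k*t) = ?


m = m0 * exp(-k*t)
m = 1.6 * exp(-0.05 * 7)
m = 1.6 * exp(-0.3500)

1.1275 m


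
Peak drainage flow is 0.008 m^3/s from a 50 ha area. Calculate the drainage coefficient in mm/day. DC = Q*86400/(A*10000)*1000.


DC = Q * 86400 / (A * 10000) * 1000
DC = 0.008 * 86400 / (50 * 10000) * 1000
DC = 691200.0000 / 500000

1.3824 mm/day


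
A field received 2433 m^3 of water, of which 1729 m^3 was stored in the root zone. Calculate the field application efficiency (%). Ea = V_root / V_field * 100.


Ea = V_root / V_field * 100 = 1729 / 2433 * 100 = 71.0645%

71.0645 %


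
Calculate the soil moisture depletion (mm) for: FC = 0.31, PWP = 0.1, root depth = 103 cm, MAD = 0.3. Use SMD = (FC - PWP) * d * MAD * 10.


SMD = (FC - PWP) * d * MAD * 10
SMD = (0.31 - 0.1) * 103 * 0.3 * 10
SMD = 0.2100 * 103 * 0.3 * 10

64.8900 mm


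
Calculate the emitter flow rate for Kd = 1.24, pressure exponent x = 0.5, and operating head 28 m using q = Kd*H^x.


q = Kd * H^x = 1.24 * 28^0.5 = 1.24 * 5.291503

6.5615 L/h


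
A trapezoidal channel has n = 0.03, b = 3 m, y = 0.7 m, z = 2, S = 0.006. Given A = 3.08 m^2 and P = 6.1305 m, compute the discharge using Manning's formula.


R = A/P = 3.08/6.1305 = 0.502406
Q = (1/0.03) * 3.08 * 0.502406^(2/3) * 0.006^0.5

5.0258 m^3/s


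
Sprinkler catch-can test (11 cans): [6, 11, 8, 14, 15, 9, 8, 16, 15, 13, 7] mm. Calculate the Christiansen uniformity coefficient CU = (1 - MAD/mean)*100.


mean = 11.090909 mm
MAD = 3.190083 mm
CU = (1 - 3.190083/11.090909)*100

71.2370 %


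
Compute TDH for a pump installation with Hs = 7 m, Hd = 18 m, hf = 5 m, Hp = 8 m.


TDH = Hs + Hd + hf + Hp = 7 + 18 + 5 + 8 = 38

38 m


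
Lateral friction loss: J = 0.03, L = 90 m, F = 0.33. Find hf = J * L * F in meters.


hf = J * L * F = 0.03 * 90 * 0.33 = 0.8910 m

0.8910 m


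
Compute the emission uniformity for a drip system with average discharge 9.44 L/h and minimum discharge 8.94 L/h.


EU = (q_min/q_avg)*100 = (8.94/9.44)*100 = 94.7034%

94.7034 %


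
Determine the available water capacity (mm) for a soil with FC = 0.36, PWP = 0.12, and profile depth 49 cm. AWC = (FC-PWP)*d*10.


AWC = (FC - PWP) * d * 10
AWC = (0.36 - 0.12) * 49 * 10
AWC = 0.2400 * 49 * 10

117.6000 mm


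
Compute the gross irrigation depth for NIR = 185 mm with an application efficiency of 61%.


Ea = 61% = 0.61
GID = NIR / Ea = 185 / 0.61 = 303.2787 mm

303.2787 mm


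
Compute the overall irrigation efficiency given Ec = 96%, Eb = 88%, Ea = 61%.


Ec = 0.96, Eb = 0.88, Ea = 0.61
E = 0.96 * 0.88 * 0.61 * 100 = 51.5328%

51.5328 %


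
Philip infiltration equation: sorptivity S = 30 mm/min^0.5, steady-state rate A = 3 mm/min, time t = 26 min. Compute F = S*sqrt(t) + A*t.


F = S*sqrt(t) + A*t
F = 30*sqrt(26) + 3*26
F = 30*5.099020 + 78

230.9706 mm


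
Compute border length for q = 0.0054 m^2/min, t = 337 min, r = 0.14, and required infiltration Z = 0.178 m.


L = q*t/((1+r)*Z)
L = 0.0054*337/((1+0.14)*0.178)
L = 1.8198/0.20292

8.9681 m


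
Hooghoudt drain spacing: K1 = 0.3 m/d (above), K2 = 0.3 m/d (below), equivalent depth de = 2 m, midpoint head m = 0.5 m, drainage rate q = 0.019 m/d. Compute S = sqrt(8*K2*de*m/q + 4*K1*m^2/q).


S^2 = 8*K2*de*m/q + 4*K1*m^2/q
S^2 = 8*0.3*2*0.5/0.019 + 4*0.3*0.5^2/0.019
S = sqrt(142.1053)

11.9208 m


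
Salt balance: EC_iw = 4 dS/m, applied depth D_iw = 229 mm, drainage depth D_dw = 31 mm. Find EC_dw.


EC_dw = EC_iw * D_iw / D_dw
EC_dw = 4 * 229 / 31
EC_dw = 916 / 31

29.5484 dS/m


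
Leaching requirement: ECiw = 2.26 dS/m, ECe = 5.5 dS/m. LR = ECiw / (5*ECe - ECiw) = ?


LR = ECiw / (5*ECe - ECiw)
LR = 2.26 / (5*5.5 - 2.26)
LR = 2.26 / 25.2400

0.0895


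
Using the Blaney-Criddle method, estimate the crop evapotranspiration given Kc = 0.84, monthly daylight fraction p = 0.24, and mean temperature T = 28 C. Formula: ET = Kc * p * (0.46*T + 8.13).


ET = Kc * p * (0.46*T + 8.13)
ET = 0.84 * 0.24 * (0.46*28 + 8.13)
ET = 0.84 * 0.24 * 21.0100

4.2356 mm/day


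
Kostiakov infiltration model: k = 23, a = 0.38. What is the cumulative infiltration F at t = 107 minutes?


F = k * t^a = 23 * 107^0.38
F = 23 * 5.904265

135.7981 mm


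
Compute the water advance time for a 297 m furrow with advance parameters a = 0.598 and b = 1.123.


t = (L/a)^(1/b)
t = (297/0.598)^(1/1.123)
t = 496.655518^(1/1.123)

251.6295 min


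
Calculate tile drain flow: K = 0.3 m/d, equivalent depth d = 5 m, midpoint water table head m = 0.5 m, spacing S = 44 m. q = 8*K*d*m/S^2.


q = 8*K*d*m/S^2
q = 8*0.3*5*0.5/44^2
q = 6.0000 / 1936

0.0031 m/d


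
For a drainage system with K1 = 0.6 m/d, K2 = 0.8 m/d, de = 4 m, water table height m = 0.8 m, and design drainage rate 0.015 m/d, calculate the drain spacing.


S^2 = 8*K2*de*m/q + 4*K1*m^2/q
S^2 = 8*0.8*4*0.8/0.015 + 4*0.6*0.8^2/0.015
S = sqrt(1467.7333)

38.3110 m


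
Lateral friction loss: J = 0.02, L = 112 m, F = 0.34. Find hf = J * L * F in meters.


hf = J * L * F = 0.02 * 112 * 0.34 = 0.7616 m

0.7616 m


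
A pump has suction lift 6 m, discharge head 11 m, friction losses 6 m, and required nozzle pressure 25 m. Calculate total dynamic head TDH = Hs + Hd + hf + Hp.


TDH = Hs + Hd + hf + Hp = 6 + 11 + 6 + 25 = 48

48 m


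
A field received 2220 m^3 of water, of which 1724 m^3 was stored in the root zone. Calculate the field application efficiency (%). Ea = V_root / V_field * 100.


Ea = V_root / V_field * 100 = 1724 / 2220 * 100 = 77.6577%

77.6577 %


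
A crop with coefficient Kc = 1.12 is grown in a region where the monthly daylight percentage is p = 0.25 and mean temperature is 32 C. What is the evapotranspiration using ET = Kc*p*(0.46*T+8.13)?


ET = Kc * p * (0.46*T + 8.13)
ET = 1.12 * 0.25 * (0.46*32 + 8.13)
ET = 1.12 * 0.25 * 22.8500

6.3980 mm/day


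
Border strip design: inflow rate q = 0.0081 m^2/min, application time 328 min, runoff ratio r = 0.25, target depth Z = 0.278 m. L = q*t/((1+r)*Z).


L = q*t/((1+r)*Z)
L = 0.0081*328/((1+0.25)*0.278)
L = 2.6568/0.3475

7.6455 m


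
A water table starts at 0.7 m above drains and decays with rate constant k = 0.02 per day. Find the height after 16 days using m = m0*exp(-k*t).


m = m0 * exp(-k*t)
m = 0.7 * exp(-0.02 * 16)
m = 0.7 * exp(-0.3200)

0.5083 m


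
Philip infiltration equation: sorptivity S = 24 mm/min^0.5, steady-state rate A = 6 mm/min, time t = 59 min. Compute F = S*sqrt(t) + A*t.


F = S*sqrt(t) + A*t
F = 24*sqrt(59) + 6*59
F = 24*7.681146 + 354

538.3475 mm


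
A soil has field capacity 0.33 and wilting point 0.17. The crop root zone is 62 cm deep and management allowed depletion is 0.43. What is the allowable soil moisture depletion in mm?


SMD = (FC - PWP) * d * MAD * 10
SMD = (0.33 - 0.17) * 62 * 0.43 * 10
SMD = 0.1600 * 62 * 0.43 * 10

42.6560 mm


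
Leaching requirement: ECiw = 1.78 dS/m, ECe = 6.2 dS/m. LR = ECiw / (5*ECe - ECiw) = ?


LR = ECiw / (5*ECe - ECiw)
LR = 1.78 / (5*6.2 - 1.78)
LR = 1.78 / 29.2200

0.0609


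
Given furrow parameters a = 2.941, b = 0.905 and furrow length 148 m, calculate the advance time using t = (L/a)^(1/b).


t = (L/a)^(1/b)
t = (148/2.941)^(1/0.905)
t = 50.323019^(1/0.905)

75.9286 min


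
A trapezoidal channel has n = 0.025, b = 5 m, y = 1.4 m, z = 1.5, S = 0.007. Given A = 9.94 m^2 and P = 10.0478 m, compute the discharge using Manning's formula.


R = A/P = 9.94/10.0478 = 0.989271
Q = (1/0.025) * 9.94 * 0.989271^(2/3) * 0.007^0.5

33.0272 m^3/s


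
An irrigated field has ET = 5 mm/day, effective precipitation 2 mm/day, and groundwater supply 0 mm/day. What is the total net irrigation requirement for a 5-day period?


Daily deficit = ET - Pe - GW = 5 - 2 - 0 = 3 mm/day
NIR = 3 * 5 = 15 mm

15.0000 mm


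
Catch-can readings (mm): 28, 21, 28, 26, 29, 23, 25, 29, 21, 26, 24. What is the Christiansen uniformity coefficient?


mean = 25.454545 mm
MAD = 2.413223 mm
CU = (1 - 2.413223/25.454545)*100

90.5195 %


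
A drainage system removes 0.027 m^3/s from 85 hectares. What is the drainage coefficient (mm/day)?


DC = Q * 86400 / (A * 10000) * 1000
DC = 0.027 * 86400 / (85 * 10000) * 1000
DC = 2332800.0000 / 850000

2.7445 mm/day


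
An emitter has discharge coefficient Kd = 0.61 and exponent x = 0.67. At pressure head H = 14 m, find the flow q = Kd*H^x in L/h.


q = Kd * H^x = 0.61 * 14^0.67 = 0.61 * 5.860110

3.5747 L/h


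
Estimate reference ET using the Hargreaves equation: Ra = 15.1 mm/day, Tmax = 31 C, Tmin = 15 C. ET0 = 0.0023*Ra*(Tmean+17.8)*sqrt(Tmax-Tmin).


Tmean = (Tmax + Tmin)/2 = (31 + 15)/2 = 23.0
ET0 = 0.0023 * 15.1 * (23.0 + 17.8) * sqrt(31 - 15)
ET0 = 0.0023 * 15.1 * 40.8 * 4.000000

5.6679 mm/day


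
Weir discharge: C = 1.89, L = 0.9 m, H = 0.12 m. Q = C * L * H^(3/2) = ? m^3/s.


Q = C * L * H^(3/2) = 1.89 * 0.9 * 0.12^1.5 = 1.89 * 0.9 * 0.041569

0.0707 m^3/s


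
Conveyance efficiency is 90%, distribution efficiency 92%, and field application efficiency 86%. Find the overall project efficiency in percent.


Ec = 0.9, Eb = 0.92, Ea = 0.86
E = 0.9 * 0.92 * 0.86 * 100 = 71.2080%

71.2080 %


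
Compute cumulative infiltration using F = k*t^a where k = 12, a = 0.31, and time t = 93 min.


F = k * t^a = 12 * 93^0.31
F = 12 * 4.075958

48.9115 mm


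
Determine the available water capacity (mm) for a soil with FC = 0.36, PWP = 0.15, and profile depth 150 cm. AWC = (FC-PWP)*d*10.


AWC = (FC - PWP) * d * 10
AWC = (0.36 - 0.15) * 150 * 10
AWC = 0.2100 * 150 * 10

315.0000 mm


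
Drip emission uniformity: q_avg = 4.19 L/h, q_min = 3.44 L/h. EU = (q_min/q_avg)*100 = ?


EU = (q_min/q_avg)*100 = (3.44/4.19)*100 = 82.1002%

82.1002 %


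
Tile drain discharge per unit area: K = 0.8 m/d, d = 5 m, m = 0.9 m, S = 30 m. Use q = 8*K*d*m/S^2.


q = 8*K*d*m/S^2
q = 8*0.8*5*0.9/30^2
q = 28.8000 / 900

0.0320 m/d


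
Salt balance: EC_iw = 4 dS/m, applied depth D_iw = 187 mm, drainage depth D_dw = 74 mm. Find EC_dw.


EC_dw = EC_iw * D_iw / D_dw
EC_dw = 4 * 187 / 74
EC_dw = 748 / 74

10.1081 dS/m


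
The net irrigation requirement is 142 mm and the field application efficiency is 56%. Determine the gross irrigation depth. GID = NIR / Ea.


Ea = 56% = 0.56
GID = NIR / Ea = 142 / 0.56 = 253.5714 mm

253.5714 mm
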